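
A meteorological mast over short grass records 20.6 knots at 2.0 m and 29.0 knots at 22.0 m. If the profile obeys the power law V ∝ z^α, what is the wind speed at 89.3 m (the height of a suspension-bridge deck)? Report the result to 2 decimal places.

First find α: α = ln(V₂/V₁)/ln(z₂/z₁) = ln(29.0/20.6)/ln(22.0/2.0) = 0.34200/2.39790 = 0.1426
Extrapolate from 22.0 m to 89.3 m: V₃ = 29.0 × (89.3/22.0)^0.1426 = 29.0 × 1.2212 = 35.4141 knots

35.41 knots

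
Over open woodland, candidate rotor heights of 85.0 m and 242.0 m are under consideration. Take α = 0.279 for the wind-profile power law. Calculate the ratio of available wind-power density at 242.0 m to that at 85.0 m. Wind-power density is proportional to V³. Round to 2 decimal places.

Speed ratio: V_B/V_A = (z_B/z_A)^α = (242.0/85.0)^0.279 = (2.8471)^0.279 = 1.33899
Power-density ratio: P_B/P_A = (V_B/V_A)³ = (1.33899)³ = 2.40066

2.40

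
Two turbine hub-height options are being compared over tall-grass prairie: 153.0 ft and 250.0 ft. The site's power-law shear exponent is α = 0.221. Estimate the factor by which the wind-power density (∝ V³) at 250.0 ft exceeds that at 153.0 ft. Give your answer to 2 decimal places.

1.38

Speed ratio: V_B/V_A = (z_B/z_A)^α = (250.0/153.0)^0.221 = (1.6340)^0.221 = 1.11462
Power-density ratio: P_B/P_A = (V_B/V_A)³ = (1.11462)³ = 1.38479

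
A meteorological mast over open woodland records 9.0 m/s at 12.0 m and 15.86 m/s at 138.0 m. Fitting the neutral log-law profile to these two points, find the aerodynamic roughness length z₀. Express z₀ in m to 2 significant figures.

z₀ ≈ 0.49 m

Log law: V(z) ∝ ln(z/z₀). With r = V₁/V₂ = 9.0/15.86 = 0.56747,
r · ln(z₂/z₀) = ln(z₁/z₀) ⇒ ln z₀ = (ln z₁ − r·ln z₂)/(1 − r)
ln z₀ = (2.48491 − 0.56747×4.92725) / 0.43253 = -0.7193
z₀ = exp(-0.7193) = 0.4871 m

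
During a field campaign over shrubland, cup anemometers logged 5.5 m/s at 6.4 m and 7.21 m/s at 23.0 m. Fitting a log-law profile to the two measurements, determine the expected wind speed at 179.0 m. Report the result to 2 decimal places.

9.95 m/s

Log law: V ∝ ln(z/z₀). From the pair, with r = V₁/V₂ = 0.76283,
ln z₀ = (ln z₁ − r·ln z₂)/(1 − r) = (1.8563 − 0.76283×3.1355)/0.23717 = -2.2581 → z₀ = 0.1046 m
V₃ = V₁ · ln(z₃/z₀)/ln(z₁/z₀) = 5.5 × 7.4455/4.1144 = 9.9529 m/s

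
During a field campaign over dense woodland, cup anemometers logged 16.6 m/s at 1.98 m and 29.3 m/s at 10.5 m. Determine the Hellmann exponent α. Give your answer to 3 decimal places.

α ≈ 0.341

Power law: V₂/V₁ = (z₂/z₁)^α ⇒ α = ln(V₂/V₁) / ln(z₂/z₁)
α = ln(29.3/16.6) / ln(10.5/1.98) = ln(1.7651) / ln(5.3030)
  = 0.56818 / 1.66828 = 0.34058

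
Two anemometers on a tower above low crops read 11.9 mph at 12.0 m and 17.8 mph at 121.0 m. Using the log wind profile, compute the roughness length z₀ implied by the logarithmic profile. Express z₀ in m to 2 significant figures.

z₀ ≈ 0.11 m

Log law: V(z) ∝ ln(z/z₀). With r = V₁/V₂ = 11.9/17.8 = 0.66854,
r · ln(z₂/z₀) = ln(z₁/z₀) ⇒ ln z₀ = (ln z₁ − r·ln z₂)/(1 − r)
ln z₀ = (2.48491 − 0.66854×4.79579) / 0.33146 = -2.1760
z₀ = exp(-2.1760) = 0.1135 m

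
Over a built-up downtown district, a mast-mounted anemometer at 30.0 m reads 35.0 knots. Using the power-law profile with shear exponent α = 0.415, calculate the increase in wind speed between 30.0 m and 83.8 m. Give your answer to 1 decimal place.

Power law: V₂ = V₁ · (z₂/z₁)^α = 35.0 × (2.7933)^0.415 = 53.6055 knots
ΔV = 53.6055 − 35.0 = 18.6055 knots

18.6 knots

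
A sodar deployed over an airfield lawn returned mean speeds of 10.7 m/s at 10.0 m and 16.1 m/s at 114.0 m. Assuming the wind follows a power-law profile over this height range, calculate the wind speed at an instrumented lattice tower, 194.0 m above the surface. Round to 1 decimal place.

17.6 m/s

First find α: α = ln(V₂/V₁)/ln(z₂/z₁) = ln(16.1/10.7)/ln(114.0/10.0) = 0.40858/2.43361 = 0.1679
Extrapolate from 114.0 m to 194.0 m: V₃ = 16.1 × (194.0/114.0)^0.1679 = 16.1 × 1.0934 = 17.6032 m/s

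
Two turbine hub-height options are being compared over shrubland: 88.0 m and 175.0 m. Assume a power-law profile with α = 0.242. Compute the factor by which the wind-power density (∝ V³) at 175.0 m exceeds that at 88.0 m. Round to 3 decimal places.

Speed ratio: V_B/V_A = (z_B/z_A)^α = (175.0/88.0)^0.242 = (1.9886)^0.242 = 1.18100
Power-density ratio: P_B/P_A = (V_B/V_A)³ = (1.18100)³ = 1.64722

1.647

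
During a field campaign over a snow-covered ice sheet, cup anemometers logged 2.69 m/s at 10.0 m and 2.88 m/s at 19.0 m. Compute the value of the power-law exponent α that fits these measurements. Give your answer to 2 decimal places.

Power law: V₂/V₁ = (z₂/z₁)^α ⇒ α = ln(V₂/V₁) / ln(z₂/z₁)
α = ln(2.88/2.69) / ln(19.0/10.0) = ln(1.0706) / ln(1.9000)
  = 0.06825 / 0.64185 = 0.10633

α ≈ 0.11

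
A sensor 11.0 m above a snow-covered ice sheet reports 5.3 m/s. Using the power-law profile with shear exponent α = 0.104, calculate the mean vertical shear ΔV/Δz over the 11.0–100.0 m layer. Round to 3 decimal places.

Power law: V₂ = V₁ · (z₂/z₁)^α = 5.3 × (9.0909)^0.104 = 6.6676 m/s
ΔV/Δz = (6.6676 − 5.3)/(100.0 − 11.0) = 1.3676/89.0000 = 0.01537 m/s/m

0.015 m/s/m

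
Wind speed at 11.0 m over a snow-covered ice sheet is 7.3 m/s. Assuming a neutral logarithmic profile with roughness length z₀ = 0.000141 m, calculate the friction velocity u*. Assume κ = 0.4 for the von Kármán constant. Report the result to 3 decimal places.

u* ≈ 0.259 m/s

Log law: V(z) = (u*/κ) · ln(z/z₀) ⇒ u* = κ · V / ln(z/z₀)
u* = 0.4 × 7.3 / ln(11.0/0.000141) = 0.4 × 7.3 / 11.2646
   = 2.9200 / 11.2646 = 0.2592 m/s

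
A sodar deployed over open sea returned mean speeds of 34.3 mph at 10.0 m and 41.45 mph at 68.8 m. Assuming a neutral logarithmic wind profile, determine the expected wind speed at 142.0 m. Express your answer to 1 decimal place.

44.1 mph

Log law: V ∝ ln(z/z₀). From the pair, with r = V₁/V₂ = 0.82750,
ln z₀ = (ln z₁ − r·ln z₂)/(1 − r) = (2.3026 − 0.82750×4.2312)/0.17250 = -6.9494 → z₀ = 0.0009592 m
V₃ = V₁ · ln(z₃/z₀)/ln(z₁/z₀) = 34.3 × 11.9052/9.2520 = 44.1364 mph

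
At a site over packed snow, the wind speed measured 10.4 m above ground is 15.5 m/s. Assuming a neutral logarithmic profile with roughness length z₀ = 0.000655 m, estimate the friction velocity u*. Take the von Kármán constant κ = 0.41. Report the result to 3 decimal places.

u* ≈ 0.657 m/s

Log law: V(z) = (u*/κ) · ln(z/z₀) ⇒ u* = κ · V / ln(z/z₀)
u* = 0.41 × 15.5 / ln(10.4/0.000655) = 0.41 × 15.5 / 9.6727
   = 6.3550 / 9.6727 = 0.6570 m/s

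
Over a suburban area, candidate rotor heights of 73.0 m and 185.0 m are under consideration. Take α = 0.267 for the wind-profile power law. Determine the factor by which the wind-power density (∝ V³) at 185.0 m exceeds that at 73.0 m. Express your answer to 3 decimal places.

2.106

Speed ratio: V_B/V_A = (z_B/z_A)^α = (185.0/73.0)^0.267 = (2.5342)^0.267 = 1.28182
Power-density ratio: P_B/P_A = (V_B/V_A)³ = (1.28182)³ = 2.10612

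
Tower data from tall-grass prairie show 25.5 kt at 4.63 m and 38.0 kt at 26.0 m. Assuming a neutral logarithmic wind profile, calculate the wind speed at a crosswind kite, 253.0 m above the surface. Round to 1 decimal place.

Log law: V ∝ ln(z/z₀). From the pair, with r = V₁/V₂ = 0.67105,
ln z₀ = (ln z₁ − r·ln z₂)/(1 − r) = (1.5326 − 0.67105×3.2581)/0.32895 = -1.9875 → z₀ = 0.1370 m
V₃ = V₁ · ln(z₃/z₀)/ln(z₁/z₀) = 25.5 × 7.5209/3.5201 = 54.4825 kt

54.5 kt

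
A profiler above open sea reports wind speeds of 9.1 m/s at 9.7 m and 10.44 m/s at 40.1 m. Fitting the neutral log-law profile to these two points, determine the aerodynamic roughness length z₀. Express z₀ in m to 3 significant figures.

Log law: V(z) ∝ ln(z/z₀). With r = V₁/V₂ = 9.1/10.44 = 0.87165,
r · ln(z₂/z₀) = ln(z₁/z₀) ⇒ ln z₀ = (ln z₁ − r·ln z₂)/(1 − r)
ln z₀ = (2.27213 − 0.87165×3.69138) / 0.12835 = -7.3661
z₀ = exp(-7.3661) = 0.0006324 m

z₀ ≈ 0.000632 m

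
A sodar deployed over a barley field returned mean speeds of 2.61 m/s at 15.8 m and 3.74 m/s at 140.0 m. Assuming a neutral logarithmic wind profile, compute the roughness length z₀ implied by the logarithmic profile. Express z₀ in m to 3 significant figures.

z₀ ≈ 0.102 m

Log law: V(z) ∝ ln(z/z₀). With r = V₁/V₂ = 2.61/3.74 = 0.69786,
r · ln(z₂/z₀) = ln(z₁/z₀) ⇒ ln z₀ = (ln z₁ − r·ln z₂)/(1 − r)
ln z₀ = (2.76001 − 0.69786×4.94164) / 0.30214 = -2.2790
z₀ = exp(-2.2790) = 0.1024 m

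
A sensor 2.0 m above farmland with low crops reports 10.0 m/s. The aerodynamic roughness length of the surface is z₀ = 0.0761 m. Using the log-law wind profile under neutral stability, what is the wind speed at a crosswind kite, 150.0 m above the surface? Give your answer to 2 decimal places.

Log law: V(z) ∝ ln(z/z₀), so V₂/V₁ = ln(z₂/z₀) / ln(z₁/z₀).
ln(150.0/0.0761) = 7.5863, ln(2.0/0.0761) = 3.2689
V₂ = 10.0 × 7.5863/3.2689 = 10.0 × 2.3208 = 23.2080 m/s

23.21 m/s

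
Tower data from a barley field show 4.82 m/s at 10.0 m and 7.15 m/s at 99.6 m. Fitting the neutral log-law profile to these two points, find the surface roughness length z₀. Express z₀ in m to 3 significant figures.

Log law: V(z) ∝ ln(z/z₀). With r = V₁/V₂ = 4.82/7.15 = 0.67413,
r · ln(z₂/z₀) = ln(z₁/z₀) ⇒ ln z₀ = (ln z₁ − r·ln z₂)/(1 − r)
ln z₀ = (2.30259 − 0.67413×4.60116) / 0.32587 = -2.4524
z₀ = exp(-2.4524) = 0.08609 m

z₀ ≈ 0.0861 m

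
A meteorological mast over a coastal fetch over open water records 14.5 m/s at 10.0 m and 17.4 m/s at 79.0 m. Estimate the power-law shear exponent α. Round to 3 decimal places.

α ≈ 0.088

Power law: V₂/V₁ = (z₂/z₁)^α ⇒ α = ln(V₂/V₁) / ln(z₂/z₁)
α = ln(17.4/14.5) / ln(79.0/10.0) = ln(1.2000) / ln(7.9000)
  = 0.18232 / 2.06686 = 0.08821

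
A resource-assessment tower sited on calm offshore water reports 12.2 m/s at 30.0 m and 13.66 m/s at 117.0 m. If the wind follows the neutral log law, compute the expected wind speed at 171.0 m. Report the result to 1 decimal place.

Log law: V ∝ ln(z/z₀). From the pair, with r = V₁/V₂ = 0.89312,
ln z₀ = (ln z₁ − r·ln z₂)/(1 − r) = (3.4012 − 0.89312×4.7622)/0.10688 = -7.9713 → z₀ = 0.0003452 m
V₃ = V₁ · ln(z₃/z₀)/ln(z₁/z₀) = 12.2 × 13.1130/11.3725 = 14.0671 m/s

14.1 m/s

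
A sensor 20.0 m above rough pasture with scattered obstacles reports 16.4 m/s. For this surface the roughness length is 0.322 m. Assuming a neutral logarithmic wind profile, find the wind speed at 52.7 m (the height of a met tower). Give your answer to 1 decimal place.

Log law: V(z) ∝ ln(z/z₀), so V₂/V₁ = ln(z₂/z₀) / ln(z₁/z₀).
ln(52.7/0.322) = 5.0978, ln(20.0/0.322) = 4.1289
V₂ = 16.4 × 5.0978/4.1289 = 16.4 × 1.2347 = 20.2484 m/s

20.2 m/s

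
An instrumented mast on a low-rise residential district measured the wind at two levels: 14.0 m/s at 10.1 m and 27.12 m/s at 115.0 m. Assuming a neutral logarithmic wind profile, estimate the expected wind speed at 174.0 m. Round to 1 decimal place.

29.4 m/s

Log law: V ∝ ln(z/z₀). From the pair, with r = V₁/V₂ = 0.51622,
ln z₀ = (ln z₁ − r·ln z₂)/(1 − r) = (2.3125 − 0.51622×4.7449)/0.48378 = -0.2830 → z₀ = 0.7535 m
V₃ = V₁ · ln(z₃/z₀)/ln(z₁/z₀) = 14.0 × 5.4421/2.5955 = 29.3537 m/s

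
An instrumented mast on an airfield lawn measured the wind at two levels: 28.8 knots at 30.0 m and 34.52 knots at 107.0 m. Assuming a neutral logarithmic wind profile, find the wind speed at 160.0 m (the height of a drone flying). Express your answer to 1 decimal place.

36.3 knots

Log law: V ∝ ln(z/z₀). From the pair, with r = V₁/V₂ = 0.83430,
ln z₀ = (ln z₁ − r·ln z₂)/(1 − r) = (3.4012 − 0.83430×4.6728)/0.16570 = -3.0014 → z₀ = 0.04972 m
V₃ = V₁ · ln(z₃/z₀)/ln(z₁/z₀) = 28.8 × 8.0766/6.4026 = 36.3298 knots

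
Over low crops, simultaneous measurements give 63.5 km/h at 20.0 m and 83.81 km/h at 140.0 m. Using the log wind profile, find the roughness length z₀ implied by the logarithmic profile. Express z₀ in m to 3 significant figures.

z₀ ≈ 0.0456 m

Log law: V(z) ∝ ln(z/z₀). With r = V₁/V₂ = 63.5/83.81 = 0.75767,
r · ln(z₂/z₀) = ln(z₁/z₀) ⇒ ln z₀ = (ln z₁ − r·ln z₂)/(1 − r)
ln z₀ = (2.99573 − 0.75767×4.94164) / 0.24233 = -3.0882
z₀ = exp(-3.0882) = 0.04558 m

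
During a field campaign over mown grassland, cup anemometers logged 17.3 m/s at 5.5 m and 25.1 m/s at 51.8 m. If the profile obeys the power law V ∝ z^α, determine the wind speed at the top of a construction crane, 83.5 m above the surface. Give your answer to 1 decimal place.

27.2 m/s

First find α: α = ln(V₂/V₁)/ln(z₂/z₁) = ln(25.1/17.3)/ln(51.8/5.5) = 0.37216/2.24264 = 0.1659
Extrapolate from 51.8 m to 83.5 m: V₃ = 25.1 × (83.5/51.8)^0.1659 = 25.1 × 1.0825 = 27.1697 m/s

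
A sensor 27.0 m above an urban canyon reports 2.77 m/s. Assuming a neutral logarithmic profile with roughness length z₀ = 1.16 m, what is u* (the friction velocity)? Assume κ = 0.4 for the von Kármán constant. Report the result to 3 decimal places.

u* ≈ 0.352 m/s

Log law: V(z) = (u*/κ) · ln(z/z₀) ⇒ u* = κ · V / ln(z/z₀)
u* = 0.4 × 2.77 / ln(27.0/1.16) = 0.4 × 2.77 / 3.1474
   = 1.1080 / 3.1474 = 0.3520 m/s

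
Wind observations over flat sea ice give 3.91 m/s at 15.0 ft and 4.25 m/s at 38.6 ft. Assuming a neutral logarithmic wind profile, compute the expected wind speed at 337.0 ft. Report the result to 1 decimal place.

5.0 m/s

Log law: V ∝ ln(z/z₀). From the pair, with r = V₁/V₂ = 0.92000,
ln z₀ = (ln z₁ − r·ln z₂)/(1 − r) = (2.7081 − 0.92000×3.6533)/0.08000 = -8.1618 → z₀ = 0.0002854 ft
V₃ = V₁ · ln(z₃/z₀)/ln(z₁/z₀) = 3.91 × 13.9819/10.8698 = 5.0294 m/s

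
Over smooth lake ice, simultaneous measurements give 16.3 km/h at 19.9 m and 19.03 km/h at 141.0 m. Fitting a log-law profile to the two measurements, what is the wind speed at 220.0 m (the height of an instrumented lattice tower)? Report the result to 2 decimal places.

Log law: V ∝ ln(z/z₀). From the pair, with r = V₁/V₂ = 0.85654,
ln z₀ = (ln z₁ − r·ln z₂)/(1 − r) = (2.9907 − 0.85654×4.9488)/0.14346 = -8.7001 → z₀ = 0.0001666 m
V₃ = V₁ · ln(z₃/z₀)/ln(z₁/z₀) = 16.3 × 14.0938/11.6909 = 19.6503 km/h

19.65 km/h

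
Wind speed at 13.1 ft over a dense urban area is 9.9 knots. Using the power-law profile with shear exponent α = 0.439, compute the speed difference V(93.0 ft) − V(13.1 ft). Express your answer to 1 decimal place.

13.5 knots

Power law: V₂ = V₁ · (z₂/z₁)^α = 9.9 × (7.0992)^0.439 = 23.4055 knots
ΔV = 23.4055 − 9.9 = 13.5055 knots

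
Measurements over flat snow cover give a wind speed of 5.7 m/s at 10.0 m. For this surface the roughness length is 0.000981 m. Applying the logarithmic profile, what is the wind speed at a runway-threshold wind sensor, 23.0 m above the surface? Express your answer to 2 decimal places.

Log law: V(z) ∝ ln(z/z₀), so V₂/V₁ = ln(z₂/z₀) / ln(z₁/z₀).
ln(23.0/0.000981) = 10.0624, ln(10.0/0.000981) = 9.2295
V₂ = 5.7 × 10.0624/9.2295 = 5.7 × 1.0902 = 6.2144 m/s

6.21 m/s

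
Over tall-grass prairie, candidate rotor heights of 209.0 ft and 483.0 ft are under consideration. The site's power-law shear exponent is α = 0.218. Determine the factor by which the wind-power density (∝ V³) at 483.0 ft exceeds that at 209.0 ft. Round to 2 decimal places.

Speed ratio: V_B/V_A = (z_B/z_A)^α = (483.0/209.0)^0.218 = (2.3110)^0.218 = 1.20035
Power-density ratio: P_B/P_A = (V_B/V_A)³ = (1.20035)³ = 1.72952

1.73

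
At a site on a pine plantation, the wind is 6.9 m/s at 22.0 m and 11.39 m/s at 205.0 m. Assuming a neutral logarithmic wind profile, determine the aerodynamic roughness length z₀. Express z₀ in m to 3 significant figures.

z₀ ≈ 0.713 m

Log law: V(z) ∝ ln(z/z₀). With r = V₁/V₂ = 6.9/11.39 = 0.60579,
r · ln(z₂/z₀) = ln(z₁/z₀) ⇒ ln z₀ = (ln z₁ − r·ln z₂)/(1 − r)
ln z₀ = (3.09104 − 0.60579×5.32301) / 0.39421 = -0.3389
z₀ = exp(-0.3389) = 0.7125 m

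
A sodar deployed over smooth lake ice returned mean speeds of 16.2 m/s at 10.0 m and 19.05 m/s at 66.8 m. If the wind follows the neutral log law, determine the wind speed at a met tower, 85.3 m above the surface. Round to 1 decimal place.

Log law: V ∝ ln(z/z₀). From the pair, with r = V₁/V₂ = 0.85039,
ln z₀ = (ln z₁ − r·ln z₂)/(1 − r) = (2.3026 − 0.85039×4.2017)/0.14961 = -8.4924 → z₀ = 0.0002050 m
V₃ = V₁ · ln(z₃/z₀)/ln(z₁/z₀) = 16.2 × 12.9386/10.7950 = 19.4169 m/s

19.4 m/s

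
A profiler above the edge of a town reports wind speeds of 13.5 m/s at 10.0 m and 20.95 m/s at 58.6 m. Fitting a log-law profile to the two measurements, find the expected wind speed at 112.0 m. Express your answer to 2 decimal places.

23.68 m/s

Log law: V ∝ ln(z/z₀). From the pair, with r = V₁/V₂ = 0.64439,
ln z₀ = (ln z₁ − r·ln z₂)/(1 − r) = (2.3026 − 0.64439×4.0707)/0.35561 = -0.9014 → z₀ = 0.4060 m
V₃ = V₁ · ln(z₃/z₀)/ln(z₁/z₀) = 13.5 × 5.6199/3.2040 = 23.6793 m/s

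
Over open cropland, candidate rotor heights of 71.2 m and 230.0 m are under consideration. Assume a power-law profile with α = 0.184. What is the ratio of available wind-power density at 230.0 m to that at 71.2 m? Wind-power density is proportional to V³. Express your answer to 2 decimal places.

1.91

Speed ratio: V_B/V_A = (z_B/z_A)^α = (230.0/71.2)^0.184 = (3.2303)^0.184 = 1.24080
Power-density ratio: P_B/P_A = (V_B/V_A)³ = (1.24080)³ = 1.91031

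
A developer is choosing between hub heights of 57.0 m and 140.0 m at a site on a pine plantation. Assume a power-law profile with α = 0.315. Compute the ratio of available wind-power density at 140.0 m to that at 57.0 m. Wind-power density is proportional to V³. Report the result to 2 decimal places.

Speed ratio: V_B/V_A = (z_B/z_A)^α = (140.0/57.0)^0.315 = (2.4561)^0.315 = 1.32718
Power-density ratio: P_B/P_A = (V_B/V_A)³ = (1.32718)³ = 2.33770

2.34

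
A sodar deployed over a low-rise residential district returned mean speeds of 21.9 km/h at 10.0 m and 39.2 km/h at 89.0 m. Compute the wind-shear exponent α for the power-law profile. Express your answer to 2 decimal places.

Power law: V₂/V₁ = (z₂/z₁)^α ⇒ α = ln(V₂/V₁) / ln(z₂/z₁)
α = ln(39.2/21.9) / ln(89.0/10.0) = ln(1.7900) / ln(8.9000)
  = 0.58219 / 2.18605 = 0.26632

α ≈ 0.27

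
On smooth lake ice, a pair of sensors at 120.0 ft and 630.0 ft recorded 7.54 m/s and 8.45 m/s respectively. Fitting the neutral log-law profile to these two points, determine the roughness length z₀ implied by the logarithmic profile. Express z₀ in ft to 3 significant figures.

Log law: V(z) ∝ ln(z/z₀). With r = V₁/V₂ = 7.54/8.45 = 0.89231,
r · ln(z₂/z₀) = ln(z₁/z₀) ⇒ ln z₀ = (ln z₁ − r·ln z₂)/(1 − r)
ln z₀ = (4.78749 − 0.89231×6.44572) / 0.10769 = -8.9521
z₀ = exp(-8.9521) = 0.0001295 ft

z₀ ≈ 0.000129 ft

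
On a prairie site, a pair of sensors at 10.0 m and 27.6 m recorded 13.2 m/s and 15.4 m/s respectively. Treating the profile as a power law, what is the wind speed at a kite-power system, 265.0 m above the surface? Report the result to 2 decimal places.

21.71 m/s

First find α: α = ln(V₂/V₁)/ln(z₂/z₁) = ln(15.4/13.2)/ln(27.6/10.0) = 0.15415/1.01523 = 0.1518
Extrapolate from 27.6 m to 265.0 m: V₃ = 15.4 × (265.0/27.6)^0.1518 = 15.4 × 1.4098 = 21.7109 m/s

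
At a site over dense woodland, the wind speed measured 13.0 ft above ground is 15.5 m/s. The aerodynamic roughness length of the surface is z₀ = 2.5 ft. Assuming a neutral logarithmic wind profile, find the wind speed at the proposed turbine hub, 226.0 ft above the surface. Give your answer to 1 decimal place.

Log law: V(z) ∝ ln(z/z₀), so V₂/V₁ = ln(z₂/z₀) / ln(z₁/z₀).
ln(226.0/2.5) = 4.5042, ln(13.0/2.5) = 1.6487
V₂ = 15.5 × 4.5042/1.6487 = 15.5 × 2.7321 = 42.3470 m/s

42.3 m/s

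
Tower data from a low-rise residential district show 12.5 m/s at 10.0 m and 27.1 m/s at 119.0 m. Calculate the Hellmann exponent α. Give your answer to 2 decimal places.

α ≈ 0.31

Power law: V₂/V₁ = (z₂/z₁)^α ⇒ α = ln(V₂/V₁) / ln(z₂/z₁)
α = ln(27.1/12.5) / ln(119.0/10.0) = ln(2.1680) / ln(11.9000)
  = 0.77381 / 2.47654 = 0.31245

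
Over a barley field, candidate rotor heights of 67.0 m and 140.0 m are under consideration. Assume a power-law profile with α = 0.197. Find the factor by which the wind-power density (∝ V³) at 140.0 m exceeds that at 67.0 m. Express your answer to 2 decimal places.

Speed ratio: V_B/V_A = (z_B/z_A)^α = (140.0/67.0)^0.197 = (2.0896)^0.197 = 1.15625
Power-density ratio: P_B/P_A = (V_B/V_A)³ = (1.15625)³ = 1.54579

1.55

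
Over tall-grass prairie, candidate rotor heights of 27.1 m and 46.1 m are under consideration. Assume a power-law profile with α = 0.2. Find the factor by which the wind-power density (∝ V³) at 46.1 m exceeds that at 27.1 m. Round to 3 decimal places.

1.375

Speed ratio: V_B/V_A = (z_B/z_A)^α = (46.1/27.1)^0.2 = (1.7011)^0.2 = 1.11211
Power-density ratio: P_B/P_A = (V_B/V_A)³ = (1.11211)³ = 1.37543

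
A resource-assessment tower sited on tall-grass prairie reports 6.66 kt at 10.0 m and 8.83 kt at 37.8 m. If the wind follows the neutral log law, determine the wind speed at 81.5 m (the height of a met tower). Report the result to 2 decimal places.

10.08 kt

Log law: V ∝ ln(z/z₀). From the pair, with r = V₁/V₂ = 0.75425,
ln z₀ = (ln z₁ − r·ln z₂)/(1 − r) = (2.3026 − 0.75425×3.6323)/0.24575 = -1.7785 → z₀ = 0.1689 m
V₃ = V₁ · ln(z₃/z₀)/ln(z₁/z₀) = 6.66 × 6.1791/4.0811 = 10.0838 kt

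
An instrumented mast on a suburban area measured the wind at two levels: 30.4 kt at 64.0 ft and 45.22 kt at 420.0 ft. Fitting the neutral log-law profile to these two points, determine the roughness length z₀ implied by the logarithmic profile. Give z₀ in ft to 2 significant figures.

z₀ ≈ 1.3 ft

Log law: V(z) ∝ ln(z/z₀). With r = V₁/V₂ = 30.4/45.22 = 0.67227,
r · ln(z₂/z₀) = ln(z₁/z₀) ⇒ ln z₀ = (ln z₁ − r·ln z₂)/(1 − r)
ln z₀ = (4.15888 − 0.67227×6.04025) / 0.32773 = 0.2997
z₀ = exp(0.2997) = 1.349 ft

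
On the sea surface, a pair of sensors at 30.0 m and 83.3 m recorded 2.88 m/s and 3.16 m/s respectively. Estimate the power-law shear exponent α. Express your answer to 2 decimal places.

α ≈ 0.09

Power law: V₂/V₁ = (z₂/z₁)^α ⇒ α = ln(V₂/V₁) / ln(z₂/z₁)
α = ln(3.16/2.88) / ln(83.3/30.0) = ln(1.0972) / ln(2.7767)
  = 0.09278 / 1.02125 = 0.09085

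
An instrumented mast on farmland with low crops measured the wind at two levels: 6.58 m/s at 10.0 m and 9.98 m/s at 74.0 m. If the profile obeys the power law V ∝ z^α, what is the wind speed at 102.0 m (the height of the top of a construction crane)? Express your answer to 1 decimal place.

First find α: α = ln(V₂/V₁)/ln(z₂/z₁) = ln(9.98/6.58)/ln(74.0/10.0) = 0.41655/2.00148 = 0.2081
Extrapolate from 74.0 m to 102.0 m: V₃ = 9.98 × (102.0/74.0)^0.2081 = 9.98 × 1.0691 = 10.6693 m/s

10.7 m/s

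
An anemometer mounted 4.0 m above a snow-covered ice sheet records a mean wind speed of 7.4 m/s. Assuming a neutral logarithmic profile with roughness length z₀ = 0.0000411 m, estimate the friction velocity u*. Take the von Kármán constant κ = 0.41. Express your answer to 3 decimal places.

u* ≈ 0.264 m/s

Log law: V(z) = (u*/κ) · ln(z/z₀) ⇒ u* = κ · V / ln(z/z₀)
u* = 0.41 × 7.4 / ln(4.0/0.0000411) = 0.41 × 7.4 / 11.4858
   = 3.0340 / 11.4858 = 0.2642 m/s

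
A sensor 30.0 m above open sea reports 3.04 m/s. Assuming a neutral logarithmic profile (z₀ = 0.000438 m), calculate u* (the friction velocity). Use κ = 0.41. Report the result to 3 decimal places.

Log law: V(z) = (u*/κ) · ln(z/z₀) ⇒ u* = κ · V / ln(z/z₀)
u* = 0.41 × 3.04 / ln(30.0/0.000438) = 0.41 × 3.04 / 11.1345
   = 1.2464 / 11.1345 = 0.1119 m/s

u* ≈ 0.112 m/s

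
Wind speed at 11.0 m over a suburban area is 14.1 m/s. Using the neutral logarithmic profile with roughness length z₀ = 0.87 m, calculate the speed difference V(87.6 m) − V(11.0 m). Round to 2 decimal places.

11.53 m/s

Log law: V₂ = V₁ · ln(z₂/z₀)/ln(z₁/z₀) = 14.1 × 4.6120/2.5372 = 25.6310 m/s
ΔV = 25.6310 − 14.1 = 11.5310 m/s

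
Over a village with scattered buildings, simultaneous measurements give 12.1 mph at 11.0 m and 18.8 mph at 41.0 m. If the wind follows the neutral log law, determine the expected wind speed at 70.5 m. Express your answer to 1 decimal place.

21.6 mph

Log law: V ∝ ln(z/z₀). From the pair, with r = V₁/V₂ = 0.64362,
ln z₀ = (ln z₁ − r·ln z₂)/(1 − r) = (2.3979 − 0.64362×3.7136)/0.35638 = 0.0218 → z₀ = 1.022 m
V₃ = V₁ · ln(z₃/z₀)/ln(z₁/z₀) = 12.1 × 4.2338/2.3761 = 21.5603 mph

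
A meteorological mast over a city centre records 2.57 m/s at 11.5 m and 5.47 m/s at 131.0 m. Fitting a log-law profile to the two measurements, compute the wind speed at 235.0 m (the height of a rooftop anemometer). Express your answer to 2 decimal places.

Log law: V ∝ ln(z/z₀). From the pair, with r = V₁/V₂ = 0.46984,
ln z₀ = (ln z₁ − r·ln z₂)/(1 − r) = (2.4423 − 0.46984×4.8752)/0.53016 = 0.2863 → z₀ = 1.332 m
V₃ = V₁ · ln(z₃/z₀)/ln(z₁/z₀) = 2.57 × 5.1732/2.1560 = 6.1666 m/s

6.17 m/s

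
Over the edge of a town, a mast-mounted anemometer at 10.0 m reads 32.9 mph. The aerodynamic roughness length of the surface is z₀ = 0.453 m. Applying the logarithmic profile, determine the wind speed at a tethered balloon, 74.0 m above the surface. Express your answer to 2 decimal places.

Log law: V(z) ∝ ln(z/z₀), so V₂/V₁ = ln(z₂/z₀) / ln(z₁/z₀).
ln(74.0/0.453) = 5.0959, ln(10.0/0.453) = 3.0944
V₂ = 32.9 × 5.0959/3.0944 = 32.9 × 1.6468 = 54.1796 mph

54.18 mph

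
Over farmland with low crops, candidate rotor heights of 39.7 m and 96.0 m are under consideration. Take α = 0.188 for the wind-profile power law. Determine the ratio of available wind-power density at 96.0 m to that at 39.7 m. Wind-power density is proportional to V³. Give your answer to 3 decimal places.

1.645

Speed ratio: V_B/V_A = (z_B/z_A)^α = (96.0/39.7)^0.188 = (2.4181)^0.188 = 1.18058
Power-density ratio: P_B/P_A = (V_B/V_A)³ = (1.18058)³ = 1.64544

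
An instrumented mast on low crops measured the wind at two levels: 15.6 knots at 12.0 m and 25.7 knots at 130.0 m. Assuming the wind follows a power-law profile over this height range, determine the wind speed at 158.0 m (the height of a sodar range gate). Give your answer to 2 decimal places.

First find α: α = ln(V₂/V₁)/ln(z₂/z₁) = ln(25.7/15.6)/ln(130.0/12.0) = 0.49922/2.38263 = 0.2095
Extrapolate from 130.0 m to 158.0 m: V₃ = 25.7 × (158.0/130.0)^0.2095 = 25.7 × 1.0417 = 26.7721 knots

26.77 knots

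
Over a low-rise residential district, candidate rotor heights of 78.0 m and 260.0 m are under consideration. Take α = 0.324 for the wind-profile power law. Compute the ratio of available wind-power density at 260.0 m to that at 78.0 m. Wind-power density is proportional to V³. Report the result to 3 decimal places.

3.223

Speed ratio: V_B/V_A = (z_B/z_A)^α = (260.0/78.0)^0.324 = (3.3333)^0.324 = 1.47711
Power-density ratio: P_B/P_A = (V_B/V_A)³ = (1.47711)³ = 3.22284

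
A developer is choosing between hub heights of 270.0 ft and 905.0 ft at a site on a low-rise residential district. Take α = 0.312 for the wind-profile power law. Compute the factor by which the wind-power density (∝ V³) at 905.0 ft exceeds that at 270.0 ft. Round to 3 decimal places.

Speed ratio: V_B/V_A = (z_B/z_A)^α = (905.0/270.0)^0.312 = (3.3519)^0.312 = 1.45844
Power-density ratio: P_B/P_A = (V_B/V_A)³ = (1.45844)³ = 3.10218

3.102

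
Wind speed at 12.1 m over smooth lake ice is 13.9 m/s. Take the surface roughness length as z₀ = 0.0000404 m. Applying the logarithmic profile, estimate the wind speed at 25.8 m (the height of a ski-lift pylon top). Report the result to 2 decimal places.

Log law: V(z) ∝ ln(z/z₀), so V₂/V₁ = ln(z₂/z₀) / ln(z₁/z₀).
ln(25.8/0.0000404) = 13.3671, ln(12.1/0.0000404) = 12.6099
V₂ = 13.9 × 13.3671/12.6099 = 13.9 × 1.0600 = 14.7346 m/s

14.73 m/s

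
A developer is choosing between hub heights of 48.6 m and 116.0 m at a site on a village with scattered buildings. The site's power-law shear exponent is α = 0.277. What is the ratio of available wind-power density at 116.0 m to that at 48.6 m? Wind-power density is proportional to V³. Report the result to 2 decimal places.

Speed ratio: V_B/V_A = (z_B/z_A)^α = (116.0/48.6)^0.277 = (2.3868)^0.277 = 1.27250
Power-density ratio: P_B/P_A = (V_B/V_A)³ = (1.27250)³ = 2.06049

2.06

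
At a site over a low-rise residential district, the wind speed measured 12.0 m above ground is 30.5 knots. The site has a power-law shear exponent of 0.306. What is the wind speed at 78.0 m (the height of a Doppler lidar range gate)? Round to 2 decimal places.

54.08 knots

Power-law profile: V₂ = V₁ · (z₂/z₁)^α
V₂ = 30.5 × (78.0/12.0)^0.306 = 30.5 × (6.5000)^0.306
    = 30.5 × 1.7732 = 54.0818 knots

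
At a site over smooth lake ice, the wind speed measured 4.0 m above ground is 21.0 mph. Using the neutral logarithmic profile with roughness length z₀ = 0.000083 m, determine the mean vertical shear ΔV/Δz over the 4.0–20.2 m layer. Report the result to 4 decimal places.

0.1947 mph/m

Log law: V₂ = V₁ · ln(z₂/z₀)/ln(z₁/z₀) = 21.0 × 12.4024/10.7830 = 24.1538 mph
ΔV/Δz = (24.1538 − 21.0)/(20.2 − 4.0) = 3.1538/16.2000 = 0.19468 mph/m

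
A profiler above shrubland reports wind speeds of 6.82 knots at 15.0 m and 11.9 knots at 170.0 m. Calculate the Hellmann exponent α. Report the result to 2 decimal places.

Power law: V₂/V₁ = (z₂/z₁)^α ⇒ α = ln(V₂/V₁) / ln(z₂/z₁)
α = ln(11.9/6.82) / ln(170.0/15.0) = ln(1.7449) / ln(11.3333)
  = 0.55668 / 2.42775 = 0.22930

α ≈ 0.23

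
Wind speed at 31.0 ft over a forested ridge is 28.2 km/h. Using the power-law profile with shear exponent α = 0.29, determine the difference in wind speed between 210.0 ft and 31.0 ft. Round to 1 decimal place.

Power law: V₂ = V₁ · (z₂/z₁)^α = 28.2 × (6.7742)^0.29 = 49.1132 km/h
ΔV = 49.1132 − 28.2 = 20.9132 km/h

20.9 km/h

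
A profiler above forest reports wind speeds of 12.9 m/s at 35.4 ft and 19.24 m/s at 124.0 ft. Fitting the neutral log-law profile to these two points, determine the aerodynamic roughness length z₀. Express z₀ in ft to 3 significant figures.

Log law: V(z) ∝ ln(z/z₀). With r = V₁/V₂ = 12.9/19.24 = 0.67048,
r · ln(z₂/z₀) = ln(z₁/z₀) ⇒ ln z₀ = (ln z₁ − r·ln z₂)/(1 − r)
ln z₀ = (3.56671 − 0.67048×4.82028) / 0.32952 = 1.0161
z₀ = exp(1.0161) = 2.762 ft

z₀ ≈ 2.76 ft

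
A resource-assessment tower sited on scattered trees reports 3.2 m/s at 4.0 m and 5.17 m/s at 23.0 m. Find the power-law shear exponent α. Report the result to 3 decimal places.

α ≈ 0.274

Power law: V₂/V₁ = (z₂/z₁)^α ⇒ α = ln(V₂/V₁) / ln(z₂/z₁)
α = ln(5.17/3.2) / ln(23.0/4.0) = ln(1.6156) / ln(5.7500)
  = 0.47972 / 1.74920 = 0.27425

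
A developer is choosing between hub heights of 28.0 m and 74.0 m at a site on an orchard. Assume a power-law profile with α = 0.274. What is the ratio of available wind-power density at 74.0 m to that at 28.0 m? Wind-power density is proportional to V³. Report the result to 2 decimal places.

Speed ratio: V_B/V_A = (z_B/z_A)^α = (74.0/28.0)^0.274 = (2.6429)^0.274 = 1.30511
Power-density ratio: P_B/P_A = (V_B/V_A)³ = (1.30511)³ = 2.22303

2.22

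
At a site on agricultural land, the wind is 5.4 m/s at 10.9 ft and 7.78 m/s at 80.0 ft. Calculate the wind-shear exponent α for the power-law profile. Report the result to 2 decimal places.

Power law: V₂/V₁ = (z₂/z₁)^α ⇒ α = ln(V₂/V₁) / ln(z₂/z₁)
α = ln(7.78/5.4) / ln(80.0/10.9) = ln(1.4407) / ln(7.3394)
  = 0.36516 / 1.99326 = 0.18320

α ≈ 0.18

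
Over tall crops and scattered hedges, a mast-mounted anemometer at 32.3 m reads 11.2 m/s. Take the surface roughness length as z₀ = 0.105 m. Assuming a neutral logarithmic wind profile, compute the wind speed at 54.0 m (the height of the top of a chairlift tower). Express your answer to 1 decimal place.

Log law: V(z) ∝ ln(z/z₀), so V₂/V₁ = ln(z₂/z₀) / ln(z₁/z₀).
ln(54.0/0.105) = 6.2428, ln(32.3/0.105) = 5.7289
V₂ = 11.2 × 6.2428/5.7289 = 11.2 × 1.0897 = 12.2047 m/s

12.2 m/s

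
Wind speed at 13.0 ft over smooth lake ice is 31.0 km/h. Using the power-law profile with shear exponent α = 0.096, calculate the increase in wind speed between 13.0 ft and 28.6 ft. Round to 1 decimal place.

2.4 km/h

Power law: V₂ = V₁ · (z₂/z₁)^α = 31.0 × (2.2000)^0.096 = 33.4375 km/h
ΔV = 33.4375 − 31.0 = 2.4375 km/h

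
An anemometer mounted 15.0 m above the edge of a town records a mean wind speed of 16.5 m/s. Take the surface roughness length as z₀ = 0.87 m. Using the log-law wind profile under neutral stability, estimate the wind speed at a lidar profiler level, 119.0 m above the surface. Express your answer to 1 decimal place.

Log law: V(z) ∝ ln(z/z₀), so V₂/V₁ = ln(z₂/z₀) / ln(z₁/z₀).
ln(119.0/0.87) = 4.9184, ln(15.0/0.87) = 2.8473
V₂ = 16.5 × 4.9184/2.8473 = 16.5 × 1.7274 = 28.5017 m/s

28.5 m/s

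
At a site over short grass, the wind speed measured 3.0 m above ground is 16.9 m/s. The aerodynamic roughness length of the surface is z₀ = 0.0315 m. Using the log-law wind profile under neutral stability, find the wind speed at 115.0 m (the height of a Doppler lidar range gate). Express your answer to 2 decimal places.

Log law: V(z) ∝ ln(z/z₀), so V₂/V₁ = ln(z₂/z₀) / ln(z₁/z₀).
ln(115.0/0.0315) = 8.2027, ln(3.0/0.0315) = 4.5564
V₂ = 16.9 × 8.2027/4.5564 = 16.9 × 1.8003 = 30.4245 m/s

30.42 m/s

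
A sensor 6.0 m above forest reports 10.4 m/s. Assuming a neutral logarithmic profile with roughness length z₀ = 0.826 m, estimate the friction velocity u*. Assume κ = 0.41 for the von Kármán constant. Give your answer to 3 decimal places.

u* ≈ 2.150 m/s

Log law: V(z) = (u*/κ) · ln(z/z₀) ⇒ u* = κ · V / ln(z/z₀)
u* = 0.41 × 10.4 / ln(6.0/0.826) = 0.41 × 10.4 / 1.9829
   = 4.2640 / 1.9829 = 2.1504 m/s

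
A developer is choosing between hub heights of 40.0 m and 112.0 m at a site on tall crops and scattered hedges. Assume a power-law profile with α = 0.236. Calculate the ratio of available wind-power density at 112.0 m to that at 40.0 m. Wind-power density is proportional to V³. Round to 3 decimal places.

Speed ratio: V_B/V_A = (z_B/z_A)^α = (112.0/40.0)^0.236 = (2.8000)^0.236 = 1.27506
Power-density ratio: P_B/P_A = (V_B/V_A)³ = (1.27506)³ = 2.07295

2.073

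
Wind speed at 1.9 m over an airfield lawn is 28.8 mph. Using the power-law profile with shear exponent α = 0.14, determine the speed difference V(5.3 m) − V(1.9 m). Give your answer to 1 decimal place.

4.4 mph

Power law: V₂ = V₁ · (z₂/z₁)^α = 28.8 × (2.7895)^0.14 = 33.2480 mph
ΔV = 33.2480 − 28.8 = 4.4480 mph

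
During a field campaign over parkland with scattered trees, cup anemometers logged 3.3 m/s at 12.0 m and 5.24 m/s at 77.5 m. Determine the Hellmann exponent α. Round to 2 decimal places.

α ≈ 0.25

Power law: V₂/V₁ = (z₂/z₁)^α ⇒ α = ln(V₂/V₁) / ln(z₂/z₁)
α = ln(5.24/3.3) / ln(77.5/12.0) = ln(1.5879) / ln(6.4583)
  = 0.46240 / 1.86537 = 0.24789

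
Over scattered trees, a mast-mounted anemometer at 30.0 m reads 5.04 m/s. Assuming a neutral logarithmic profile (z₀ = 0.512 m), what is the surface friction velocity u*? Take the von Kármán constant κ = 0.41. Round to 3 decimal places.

Log law: V(z) = (u*/κ) · ln(z/z₀) ⇒ u* = κ · V / ln(z/z₀)
u* = 0.41 × 5.04 / ln(30.0/0.512) = 0.41 × 5.04 / 4.0706
   = 2.0664 / 4.0706 = 0.5076 m/s

u* ≈ 0.508 m/s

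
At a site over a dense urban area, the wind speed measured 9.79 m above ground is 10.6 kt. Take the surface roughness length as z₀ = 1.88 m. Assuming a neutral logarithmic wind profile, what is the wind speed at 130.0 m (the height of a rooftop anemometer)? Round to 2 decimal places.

Log law: V(z) ∝ ln(z/z₀), so V₂/V₁ = ln(z₂/z₀) / ln(z₁/z₀).
ln(130.0/1.88) = 4.2363, ln(9.79/1.88) = 1.6501
V₂ = 10.6 × 4.2363/1.6501 = 10.6 × 2.5673 = 27.2133 kt

27.21 kt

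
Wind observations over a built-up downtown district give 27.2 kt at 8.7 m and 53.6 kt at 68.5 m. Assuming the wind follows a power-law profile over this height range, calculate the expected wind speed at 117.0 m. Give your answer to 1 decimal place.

63.9 kt

First find α: α = ln(V₂/V₁)/ln(z₂/z₁) = ln(53.6/27.2)/ln(68.5/8.7) = 0.67833/2.06351 = 0.3287
Extrapolate from 68.5 m to 117.0 m: V₃ = 53.6 × (117.0/68.5)^0.3287 = 53.6 × 1.1924 = 63.9135 kt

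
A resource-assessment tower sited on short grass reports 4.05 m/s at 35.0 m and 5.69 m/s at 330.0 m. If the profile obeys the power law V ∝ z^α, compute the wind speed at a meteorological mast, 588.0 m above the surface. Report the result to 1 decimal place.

First find α: α = ln(V₂/V₁)/ln(z₂/z₁) = ln(5.69/4.05)/ln(330.0/35.0) = 0.33999/2.24374 = 0.1515
Extrapolate from 330.0 m to 588.0 m: V₃ = 5.69 × (588.0/330.0)^0.1515 = 5.69 × 1.0915 = 6.2105 m/s

6.2 m/s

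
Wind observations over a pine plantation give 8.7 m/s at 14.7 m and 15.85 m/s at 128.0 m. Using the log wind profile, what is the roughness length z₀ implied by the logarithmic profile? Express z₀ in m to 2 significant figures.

z₀ ≈ 1.1 m

Log law: V(z) ∝ ln(z/z₀). With r = V₁/V₂ = 8.7/15.85 = 0.54890,
r · ln(z₂/z₀) = ln(z₁/z₀) ⇒ ln z₀ = (ln z₁ − r·ln z₂)/(1 − r)
ln z₀ = (2.68785 − 0.54890×4.85203) / 0.45110 = 0.0545
z₀ = exp(0.0545) = 1.056 m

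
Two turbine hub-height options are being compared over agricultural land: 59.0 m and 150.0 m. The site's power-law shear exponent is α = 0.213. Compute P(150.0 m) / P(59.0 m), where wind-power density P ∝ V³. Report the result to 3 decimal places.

Speed ratio: V_B/V_A = (z_B/z_A)^α = (150.0/59.0)^0.213 = (2.5424)^0.213 = 1.21988
Power-density ratio: P_B/P_A = (V_B/V_A)³ = (1.21988)³ = 1.81530

1.815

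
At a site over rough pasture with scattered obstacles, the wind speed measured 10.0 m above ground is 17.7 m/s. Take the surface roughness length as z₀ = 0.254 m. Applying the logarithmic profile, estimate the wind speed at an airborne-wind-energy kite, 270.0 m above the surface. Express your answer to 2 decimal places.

Log law: V(z) ∝ ln(z/z₀), so V₂/V₁ = ln(z₂/z₀) / ln(z₁/z₀).
ln(270.0/0.254) = 6.9688, ln(10.0/0.254) = 3.6730
V₂ = 17.7 × 6.9688/3.6730 = 17.7 × 1.8973 = 33.5824 m/s

33.58 m/s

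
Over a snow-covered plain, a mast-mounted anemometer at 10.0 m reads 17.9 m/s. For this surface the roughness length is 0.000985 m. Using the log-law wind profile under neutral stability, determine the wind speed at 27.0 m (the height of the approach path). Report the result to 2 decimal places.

19.83 m/s

Log law: V(z) ∝ ln(z/z₀), so V₂/V₁ = ln(z₂/z₀) / ln(z₁/z₀).
ln(27.0/0.000985) = 10.2187, ln(10.0/0.000985) = 9.2255
V₂ = 17.9 × 10.2187/9.2255 = 17.9 × 1.1077 = 19.8272 m/s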